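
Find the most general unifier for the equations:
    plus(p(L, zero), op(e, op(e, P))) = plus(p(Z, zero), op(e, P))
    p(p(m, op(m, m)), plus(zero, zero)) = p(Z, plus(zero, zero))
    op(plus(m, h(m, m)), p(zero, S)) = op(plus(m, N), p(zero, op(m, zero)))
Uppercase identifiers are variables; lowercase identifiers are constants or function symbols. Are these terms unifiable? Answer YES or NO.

NO

Decompose plus/2: p(L, zero) = p(Z, zero),  op(e, op(e, P)) = op(e, P).
Decompose p/2: L = Z,  zero = zero.
Bind L := Z; no other remaining equation mentions L.
Delete trivial equation zero = zero.
Decompose op/2: e = e,  op(e, P) = P.
Delete trivial equation e = e.
Occurs check fails: P occurs in op(e, P); the equation P = op(e, P) has no finite solution.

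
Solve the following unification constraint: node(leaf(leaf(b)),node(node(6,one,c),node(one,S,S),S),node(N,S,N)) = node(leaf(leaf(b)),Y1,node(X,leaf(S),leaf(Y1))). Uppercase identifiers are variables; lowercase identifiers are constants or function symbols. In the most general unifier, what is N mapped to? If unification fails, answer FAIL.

FAIL

Decompose node/3: leaf(leaf(b)) = leaf(leaf(b)),  node(node(6,one,c),node(one,S,S),S) = Y1,  node(N,S,N) = node(X,leaf(S),leaf(Y1)).
Delete trivial equation leaf(leaf(b)) = leaf(leaf(b)).
Bind Y1 := node(node(6,one,c),node(one,S,S),S); substituting into the remaining equation gives: node(N,S,N) = node(X,leaf(S),leaf(node(node(6,one,c),node(one,S,S),S))).
Decompose node/3: N = X,  S = leaf(S),  N = leaf(node(node(6,one,c),node(one,S,S),S)).
Bind N := X; substituting into the one remaining equation that mentions N gives: X = leaf(node(node(6,one,c),node(one,S,S),S)).
Occurs check fails: S occurs in leaf(S); the equation S = leaf(S) has no finite solution.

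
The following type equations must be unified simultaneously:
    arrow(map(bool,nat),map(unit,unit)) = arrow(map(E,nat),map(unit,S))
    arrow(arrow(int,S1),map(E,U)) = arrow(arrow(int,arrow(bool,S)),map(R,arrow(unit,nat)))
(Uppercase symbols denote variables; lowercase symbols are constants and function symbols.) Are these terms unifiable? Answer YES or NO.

YES

Decompose arrow/2: map(bool,nat) = map(E,nat),  map(unit,unit) = map(unit,S).
Decompose map/2: bool = E,  nat = nat.
Bind E := bool; substituting into the one remaining equation that mentions E gives: arrow(arrow(int,S1),map(bool,U)) = arrow(arrow(int,arrow(bool,S)),map(R,arrow(unit,nat))).
Delete trivial equation nat = nat.
Decompose map/2: unit = unit,  unit = S.
Delete trivial equation unit = unit.
Bind S := unit; substituting into the remaining equation gives: arrow(arrow(int,S1),map(bool,U)) = arrow(arrow(int,arrow(bool,unit)),map(R,arrow(unit,nat))).
Decompose arrow/2: arrow(int,S1) = arrow(int,arrow(bool,unit)),  map(bool,U) = map(R,arrow(unit,nat)).
Decompose arrow/2: int = int,  S1 = arrow(bool,unit).
Delete trivial equation int = int.
Bind S1 := arrow(bool,unit); no other remaining equation mentions S1.
Decompose map/2: bool = R,  U = arrow(unit,nat).
Bind R := bool; no other remaining equation mentions R.
Bind U := arrow(unit,nat).
No equations remain and no clash or occurs-check failure arose, so a unifier exists.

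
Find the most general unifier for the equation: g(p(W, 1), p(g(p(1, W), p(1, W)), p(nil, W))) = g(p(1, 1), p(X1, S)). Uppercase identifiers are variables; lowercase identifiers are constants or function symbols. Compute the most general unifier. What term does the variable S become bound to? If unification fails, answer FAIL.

Decompose g/2: p(W, 1) = p(1, 1),  p(g(p(1, W), p(1, W)), p(nil, W)) = p(X1, S).
Decompose p/2: W = 1,  1 = 1.
Bind W := 1; substituting into the one remaining equation that mentions W gives: p(g(p(1, 1), p(1, 1)), p(nil, 1)) = p(X1, S).
Delete trivial equation 1 = 1.
Decompose p/2: g(p(1, 1), p(1, 1)) = X1,  p(nil, 1) = S.
Bind X1 := g(p(1, 1), p(1, 1)); no other remaining equation mentions X1.
Bind S := p(nil, 1).
MGU = { W -> 1, X1 -> g(p(1, 1), p(1, 1)), S -> p(nil, 1) }, so S -> p(nil, 1).

p(nil, 1)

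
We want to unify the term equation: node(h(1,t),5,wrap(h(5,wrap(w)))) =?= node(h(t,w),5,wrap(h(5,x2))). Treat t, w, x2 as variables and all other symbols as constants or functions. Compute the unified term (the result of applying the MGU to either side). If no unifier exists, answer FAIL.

Decompose node/3: h(1,t) =?= h(t,w),  5 =?= 5,  wrap(h(5,wrap(w))) =?= wrap(h(5,x2)).
Decompose h/2: 1 =?= t,  t =?= w.
Bind t := 1; substituting into the one remaining equation that mentions t gives: 1 =?= w.
Bind w := 1; substituting into the one remaining equation that mentions w gives: wrap(h(5,wrap(1))) =?= wrap(h(5,x2)).
Delete trivial equation 5 =?= 5.
Decompose wrap/1: h(5,wrap(1)) =?= h(5,x2).
Decompose h/2: 5 =?= 5,  wrap(1) =?= x2.
Delete trivial equation 5 =?= 5.
Bind x2 := wrap(1).
Applying the MGU to either side gives node(h(1,1),5,wrap(h(5,wrap(1)))).

node(h(1,1),5,wrap(h(5,wrap(1))))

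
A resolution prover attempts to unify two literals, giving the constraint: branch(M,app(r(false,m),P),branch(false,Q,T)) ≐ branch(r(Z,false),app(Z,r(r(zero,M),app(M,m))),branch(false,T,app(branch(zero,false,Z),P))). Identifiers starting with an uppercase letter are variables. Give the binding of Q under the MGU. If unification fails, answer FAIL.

Decompose branch/3: M ≐ r(Z,false),  app(r(false,m),P) ≐ app(Z,r(r(zero,M),app(M,m))),  branch(false,Q,T) ≐ branch(false,T,app(branch(zero,false,Z),P)).
Bind M := r(Z,false); substituting into the one remaining equation that mentions M gives: app(r(false,m),P) ≐ app(Z,r(r(zero,r(Z,false)),app(r(Z,false),m))).
Decompose app/2: r(false,m) ≐ Z,  P ≐ r(r(zero,r(Z,false)),app(r(Z,false),m)).
Bind Z := r(false,m); substituting into the remaining equations gives: P ≐ r(r(zero,r(r(false,m),false)),app(r(r(false,m),false),m)),  branch(false,Q,T) ≐ branch(false,T,app(branch(zero,false,r(false,m)),P)). Substituting into the earlier binding gives M := r(r(false,m),false).
Bind P := r(r(zero,r(r(false,m),false)),app(r(r(false,m),false),m)); substituting into the remaining equation gives: branch(false,Q,T) ≐ branch(false,T,app(branch(zero,false,r(false,m)),r(r(zero,r(r(false,m),false)),app(r(r(false,m),false),m)))).
Decompose branch/3: false ≐ false,  Q ≐ T,  T ≐ app(branch(zero,false,r(false,m)),r(r(zero,r(r(false,m),false)),app(r(r(false,m),false),m))).
Delete trivial equation false ≐ false.
Bind Q := T; no other remaining equation mentions Q.
Bind T := app(branch(zero,false,r(false,m)),r(r(zero,r(r(false,m),false)),app(r(r(false,m),false),m))). Substituting into the earlier binding gives Q := app(branch(zero,false,r(false,m)),r(r(zero,r(r(false,m),false)),app(r(r(false,m),false),m))).
MGU = { M -> r(r(false,m),false), Z -> r(false,m), P -> r(r(zero,r(r(false,m),false)),app(r(r(false,m),false),m)), Q -> app(branch(zero,false,r(false,m)),r(r(zero,r(r(false,m),false)),app(r(r(false,m),false),m))), T -> app(branch(zero,false,r(false,m)),r(r(zero,r(r(false,m),false)),app(r(r(false,m),false),m))) }, so Q -> app(branch(zero,false,r(false,m)),r(r(zero,r(r(false,m),false)),app(r(r(false,m),false),m))).

app(branch(zero,false,r(false,m)),r(r(zero,r(r(false,m),false)),app(r(r(false,m),false),m)))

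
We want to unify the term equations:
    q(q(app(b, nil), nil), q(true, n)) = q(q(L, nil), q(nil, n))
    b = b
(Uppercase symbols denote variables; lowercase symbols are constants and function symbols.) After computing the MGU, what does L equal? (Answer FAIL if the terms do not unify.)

Decompose q/2: q(app(b, nil), nil) = q(L, nil),  q(true, n) = q(nil, n).
Decompose q/2: app(b, nil) = L,  nil = nil.
Bind L := app(b, nil); no other remaining equation mentions L.
Delete trivial equation nil = nil.
Decompose q/2: true = nil,  n = n.
Clash: constants true and nil differ; no unifier exists.

FAIL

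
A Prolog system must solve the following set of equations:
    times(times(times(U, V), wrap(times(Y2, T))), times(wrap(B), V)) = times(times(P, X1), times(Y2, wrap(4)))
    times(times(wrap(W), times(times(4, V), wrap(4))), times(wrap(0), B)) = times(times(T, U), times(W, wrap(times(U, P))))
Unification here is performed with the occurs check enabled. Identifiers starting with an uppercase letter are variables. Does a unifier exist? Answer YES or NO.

Decompose times/2: times(times(U, V), wrap(times(Y2, T))) = times(P, X1),  times(wrap(B), V) = times(Y2, wrap(4)).
Decompose times/2: times(U, V) = P,  wrap(times(Y2, T)) = X1.
Bind P := times(U, V); substituting into the one remaining equation that mentions P gives: times(times(wrap(W), times(times(4, V), wrap(4))), times(wrap(0), B)) = times(times(T, U), times(W, wrap(times(U, times(U, V))))).
Bind X1 := wrap(times(Y2, T)); no other remaining equation mentions X1.
Decompose times/2: wrap(B) = Y2,  V = wrap(4).
Bind Y2 := wrap(B); no other remaining equation mentions Y2. Substituting into the earlier binding gives X1 := wrap(times(wrap(B), T)).
Bind V := wrap(4); substituting into the remaining equation gives: times(times(wrap(W), times(times(4, wrap(4)), wrap(4))), times(wrap(0), B)) = times(times(T, U), times(W, wrap(times(U, times(U, wrap(4)))))). Substituting into the earlier binding gives P := times(U, wrap(4)).
Decompose times/2: times(wrap(W), times(times(4, wrap(4)), wrap(4))) = times(T, U),  times(wrap(0), B) = times(W, wrap(times(U, times(U, wrap(4))))).
Decompose times/2: wrap(W) = T,  times(times(4, wrap(4)), wrap(4)) = U.
Bind T := wrap(W); no other remaining equation mentions T. Substituting into the earlier binding gives X1 := wrap(times(wrap(B), wrap(W))).
Bind U := times(times(4, wrap(4)), wrap(4)); substituting into the remaining equation gives: times(wrap(0), B) = times(W, wrap(times(times(times(4, wrap(4)), wrap(4)), times(times(times(4, wrap(4)), wrap(4)), wrap(4))))). Substituting into the earlier binding gives P := times(times(times(4, wrap(4)), wrap(4)), wrap(4)).
Decompose times/2: wrap(0) = W,  B = wrap(times(times(times(4, wrap(4)), wrap(4)), times(times(times(4, wrap(4)), wrap(4)), wrap(4)))).
Bind W := wrap(0); no other remaining equation mentions W. Substituting into the earlier bindings gives X1 := wrap(times(wrap(B), wrap(wrap(0)))), T := wrap(wrap(0)).
Bind B := wrap(times(times(times(4, wrap(4)), wrap(4)), times(times(times(4, wrap(4)), wrap(4)), wrap(4)))). Substituting into the earlier bindings gives X1 := wrap(times(wrap(wrap(times(times(times(4, wrap(4)), wrap(4)), times(times(times(4, wrap(4)), wrap(4)), wrap(4))))), wrap(wrap(0)))), Y2 := wrap(wrap(times(times(times(4, wrap(4)), wrap(4)), times(times(times(4, wrap(4)), wrap(4)), wrap(4))))).
No equations remain and no clash or occurs-check failure arose, so a unifier exists.

YES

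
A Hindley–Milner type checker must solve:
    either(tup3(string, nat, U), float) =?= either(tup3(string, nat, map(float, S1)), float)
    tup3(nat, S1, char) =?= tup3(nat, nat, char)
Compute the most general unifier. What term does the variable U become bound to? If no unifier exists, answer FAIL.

map(float, nat)

Decompose either/2: tup3(string, nat, U) =?= tup3(string, nat, map(float, S1)),  float =?= float.
Decompose tup3/3: string =?= string,  nat =?= nat,  U =?= map(float, S1).
Delete trivial equation string =?= string.
Delete trivial equation nat =?= nat.
Bind U := map(float, S1); no other remaining equation mentions U.
Delete trivial equation float =?= float.
Decompose tup3/3: nat =?= nat,  S1 =?= nat,  char =?= char.
Delete trivial equation nat =?= nat.
Bind S1 := nat; no other remaining equation mentions S1. Substituting into the earlier binding gives U := map(float, nat).
Delete trivial equation char =?= char.
MGU = { U := map(float, nat), S1 := nat }, so U := map(float, nat).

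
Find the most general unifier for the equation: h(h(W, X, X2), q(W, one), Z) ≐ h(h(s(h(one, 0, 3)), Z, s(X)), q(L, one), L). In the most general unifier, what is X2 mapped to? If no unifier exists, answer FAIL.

Decompose h/3: h(W, X, X2) ≐ h(s(h(one, 0, 3)), Z, s(X)),  q(W, one) ≐ q(L, one),  Z ≐ L.
Decompose h/3: W ≐ s(h(one, 0, 3)),  X ≐ Z,  X2 ≐ s(X).
Bind W := s(h(one, 0, 3)); substituting into the one remaining equation that mentions W gives: q(s(h(one, 0, 3)), one) ≐ q(L, one).
Bind X := Z; substituting into the one remaining equation that mentions X gives: X2 ≐ s(Z).
Bind X2 := s(Z); no other remaining equation mentions X2.
Decompose q/2: s(h(one, 0, 3)) ≐ L,  one ≐ one.
Bind L := s(h(one, 0, 3)); substituting into the one remaining equation that mentions L gives: Z ≐ s(h(one, 0, 3)).
Delete trivial equation one ≐ one.
Bind Z := s(h(one, 0, 3)). Substituting into the earlier bindings gives X := s(h(one, 0, 3)), X2 := s(s(h(one, 0, 3))).
MGU = { W := s(h(one, 0, 3)), X := s(h(one, 0, 3)), X2 := s(s(h(one, 0, 3))), L := s(h(one, 0, 3)), Z := s(h(one, 0, 3)) }, so X2 := s(s(h(one, 0, 3))).

s(s(h(one, 0, 3)))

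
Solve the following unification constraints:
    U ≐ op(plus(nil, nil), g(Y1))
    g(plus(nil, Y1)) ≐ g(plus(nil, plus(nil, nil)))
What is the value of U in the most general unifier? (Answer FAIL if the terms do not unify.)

op(plus(nil, nil), g(plus(nil, nil)))

Bind U := op(plus(nil, nil), g(Y1)); no other remaining equation mentions U.
Decompose g/1: plus(nil, Y1) ≐ plus(nil, plus(nil, nil)).
Decompose plus/2: nil ≐ nil,  Y1 ≐ plus(nil, nil).
Delete trivial equation nil ≐ nil.
Bind Y1 := plus(nil, nil). Substituting into the earlier binding gives U := op(plus(nil, nil), g(plus(nil, nil))).
MGU = { U -> op(plus(nil, nil), g(plus(nil, nil))), Y1 -> plus(nil, nil) }, so U -> op(plus(nil, nil), g(plus(nil, nil))).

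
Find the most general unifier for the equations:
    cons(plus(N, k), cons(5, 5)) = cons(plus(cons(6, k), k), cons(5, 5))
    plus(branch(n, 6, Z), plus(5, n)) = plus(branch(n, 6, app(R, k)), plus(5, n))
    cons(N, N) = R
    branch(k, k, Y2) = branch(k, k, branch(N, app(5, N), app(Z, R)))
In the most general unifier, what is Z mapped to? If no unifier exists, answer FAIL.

app(cons(cons(6, k), cons(6, k)), k)

Decompose cons/2: plus(N, k) = plus(cons(6, k), k),  cons(5, 5) = cons(5, 5).
Decompose plus/2: N = cons(6, k),  k = k.
Bind N := cons(6, k); substituting into the 2 remaining equations that mention N gives: cons(cons(6, k), cons(6, k)) = R,  branch(k, k, Y2) = branch(k, k, branch(cons(6, k), app(5, cons(6, k)), app(Z, R))).
Delete trivial equation k = k.
Delete trivial equation cons(5, 5) = cons(5, 5).
Decompose plus/2: branch(n, 6, Z) = branch(n, 6, app(R, k)),  plus(5, n) = plus(5, n).
Decompose branch/3: n = n,  6 = 6,  Z = app(R, k).
Delete trivial equation n = n.
Delete trivial equation 6 = 6.
Bind Z := app(R, k); substituting into the one remaining equation that mentions Z gives: branch(k, k, Y2) = branch(k, k, branch(cons(6, k), app(5, cons(6, k)), app(app(R, k), R))).
Delete trivial equation plus(5, n) = plus(5, n).
Bind R := cons(cons(6, k), cons(6, k)); substituting into the remaining equation gives: branch(k, k, Y2) = branch(k, k, branch(cons(6, k), app(5, cons(6, k)), app(app(cons(cons(6, k), cons(6, k)), k), cons(cons(6, k), cons(6, k))))). Substituting into the earlier binding gives Z := app(cons(cons(6, k), cons(6, k)), k).
Decompose branch/3: k = k,  k = k,  Y2 = branch(cons(6, k), app(5, cons(6, k)), app(app(cons(cons(6, k), cons(6, k)), k), cons(cons(6, k), cons(6, k)))).
Delete trivial equation k = k.
Delete trivial equation k = k.
Bind Y2 := branch(cons(6, k), app(5, cons(6, k)), app(app(cons(cons(6, k), cons(6, k)), k), cons(cons(6, k), cons(6, k)))).
MGU = { N -> cons(6, k), Z -> app(cons(cons(6, k), cons(6, k)), k), R -> cons(cons(6, k), cons(6, k)), Y2 -> branch(cons(6, k), app(5, cons(6, k)), app(app(cons(cons(6, k), cons(6, k)), k), cons(cons(6, k), cons(6, k)))) }, so Z -> app(cons(cons(6, k), cons(6, k)), k).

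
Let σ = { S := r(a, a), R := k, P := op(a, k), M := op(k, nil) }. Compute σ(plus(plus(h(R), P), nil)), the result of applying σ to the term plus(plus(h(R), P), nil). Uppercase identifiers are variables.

Replace each occurrence of R with k.
Replace each occurrence of P with op(a, k).
Result: plus(plus(h(k), op(a, k)), nil).

plus(plus(h(k), op(a, k)), nil)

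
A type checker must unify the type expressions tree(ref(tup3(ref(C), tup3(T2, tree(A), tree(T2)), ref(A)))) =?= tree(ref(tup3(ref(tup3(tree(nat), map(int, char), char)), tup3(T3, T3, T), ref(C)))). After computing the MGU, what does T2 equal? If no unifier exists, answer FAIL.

Decompose tree/1: ref(tup3(ref(C), tup3(T2, tree(A), tree(T2)), ref(A))) =?= ref(tup3(ref(tup3(tree(nat), map(int, char), char)), tup3(T3, T3, T), ref(C))).
Decompose ref/1: tup3(ref(C), tup3(T2, tree(A), tree(T2)), ref(A)) =?= tup3(ref(tup3(tree(nat), map(int, char), char)), tup3(T3, T3, T), ref(C)).
Decompose tup3/3: ref(C) =?= ref(tup3(tree(nat), map(int, char), char)),  tup3(T2, tree(A), tree(T2)) =?= tup3(T3, T3, T),  ref(A) =?= ref(C).
Decompose ref/1: C =?= tup3(tree(nat), map(int, char), char).
Bind C := tup3(tree(nat), map(int, char), char); substituting into the one remaining equation that mentions C gives: ref(A) =?= ref(tup3(tree(nat), map(int, char), char)).
Decompose tup3/3: T2 =?= T3,  tree(A) =?= T3,  tree(T2) =?= T.
Bind T2 := T3; substituting into the one remaining equation that mentions T2 gives: tree(T3) =?= T.
Bind T3 := tree(A); substituting into the one remaining equation that mentions T3 gives: tree(tree(A)) =?= T. Substituting into the earlier binding gives T2 := tree(A).
Bind T := tree(tree(A)); no other remaining equation mentions T.
Decompose ref/1: A =?= tup3(tree(nat), map(int, char), char).
Bind A := tup3(tree(nat), map(int, char), char). Substituting into the earlier bindings gives T2 := tree(tup3(tree(nat), map(int, char), char)), T3 := tree(tup3(tree(nat), map(int, char), char)), T := tree(tree(tup3(tree(nat), map(int, char), char))).
MGU = { C ↦ tup3(tree(nat), map(int, char), char), T2 ↦ tree(tup3(tree(nat), map(int, char), char)), T3 ↦ tree(tup3(tree(nat), map(int, char), char)), T ↦ tree(tree(tup3(tree(nat), map(int, char), char))), A ↦ tup3(tree(nat), map(int, char), char) }, so T2 ↦ tree(tup3(tree(nat), map(int, char), char)).

tree(tup3(tree(nat), map(int, char), char))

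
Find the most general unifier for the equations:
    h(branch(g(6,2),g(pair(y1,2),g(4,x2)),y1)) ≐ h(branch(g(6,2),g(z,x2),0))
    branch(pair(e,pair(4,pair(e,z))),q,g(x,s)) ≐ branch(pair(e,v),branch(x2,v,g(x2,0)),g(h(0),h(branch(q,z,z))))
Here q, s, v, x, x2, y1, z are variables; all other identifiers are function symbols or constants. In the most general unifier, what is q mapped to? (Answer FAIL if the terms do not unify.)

FAIL

Decompose h/1: branch(g(6,2),g(pair(y1,2),g(4,x2)),y1) ≐ branch(g(6,2),g(z,x2),0).
Decompose branch/3: g(6,2) ≐ g(6,2),  g(pair(y1,2),g(4,x2)) ≐ g(z,x2),  y1 ≐ 0.
Delete trivial equation g(6,2) ≐ g(6,2).
Decompose g/2: pair(y1,2) ≐ z,  g(4,x2) ≐ x2.
Bind z := pair(y1,2); substituting into the one remaining equation that mentions z gives: branch(pair(e,pair(4,pair(e,pair(y1,2)))),q,g(x,s)) ≐ branch(pair(e,v),branch(x2,v,g(x2,0)),g(h(0),h(branch(q,pair(y1,2),pair(y1,2))))).
Occurs check fails: x2 occurs in g(4,x2); the equation x2 ≐ g(4,x2) has no finite solution.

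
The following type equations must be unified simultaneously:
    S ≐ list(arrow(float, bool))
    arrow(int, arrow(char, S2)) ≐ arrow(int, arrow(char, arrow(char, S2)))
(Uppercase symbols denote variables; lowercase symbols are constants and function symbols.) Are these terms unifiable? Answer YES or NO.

NO

Bind S := list(arrow(float, bool)); no other remaining equation mentions S.
Decompose arrow/2: int ≐ int,  arrow(char, S2) ≐ arrow(char, arrow(char, S2)).
Delete trivial equation int ≐ int.
Decompose arrow/2: char ≐ char,  S2 ≐ arrow(char, S2).
Delete trivial equation char ≐ char.
Occurs check fails: S2 occurs in arrow(char, S2); the equation S2 ≐ arrow(char, S2) has no finite solution.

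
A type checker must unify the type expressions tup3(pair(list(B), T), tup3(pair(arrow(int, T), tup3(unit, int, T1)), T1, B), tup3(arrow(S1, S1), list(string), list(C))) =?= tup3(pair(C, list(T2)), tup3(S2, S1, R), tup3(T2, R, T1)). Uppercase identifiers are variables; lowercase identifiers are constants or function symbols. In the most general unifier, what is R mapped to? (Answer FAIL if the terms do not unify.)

Decompose tup3/3: pair(list(B), T) =?= pair(C, list(T2)),  tup3(pair(arrow(int, T), tup3(unit, int, T1)), T1, B) =?= tup3(S2, S1, R),  tup3(arrow(S1, S1), list(string), list(C)) =?= tup3(T2, R, T1).
Decompose pair/2: list(B) =?= C,  T =?= list(T2).
Bind C := list(B); substituting into the one remaining equation that mentions C gives: tup3(arrow(S1, S1), list(string), list(list(B))) =?= tup3(T2, R, T1).
Bind T := list(T2); substituting into the one remaining equation that mentions T gives: tup3(pair(arrow(int, list(T2)), tup3(unit, int, T1)), T1, B) =?= tup3(S2, S1, R).
Decompose tup3/3: pair(arrow(int, list(T2)), tup3(unit, int, T1)) =?= S2,  T1 =?= S1,  B =?= R.
Bind S2 := pair(arrow(int, list(T2)), tup3(unit, int, T1)); no other remaining equation mentions S2.
Bind T1 := S1; substituting into the one remaining equation that mentions T1 gives: tup3(arrow(S1, S1), list(string), list(list(B))) =?= tup3(T2, R, S1). Substituting into the earlier binding gives S2 := pair(arrow(int, list(T2)), tup3(unit, int, S1)).
Bind B := R; substituting into the remaining equation gives: tup3(arrow(S1, S1), list(string), list(list(R))) =?= tup3(T2, R, S1). Substituting into the earlier binding gives C := list(R).
Decompose tup3/3: arrow(S1, S1) =?= T2,  list(string) =?= R,  list(list(R)) =?= S1.
Bind T2 := arrow(S1, S1); no other remaining equation mentions T2. Substituting into the earlier bindings gives T := list(arrow(S1, S1)), S2 := pair(arrow(int, list(arrow(S1, S1))), tup3(unit, int, S1)).
Bind R := list(string); substituting into the remaining equation gives: list(list(list(string))) =?= S1. Substituting into the earlier bindings gives C := list(list(string)), B := list(string).
Bind S1 := list(list(list(string))). Substituting into the earlier bindings gives T := list(arrow(list(list(list(string))), list(list(list(string))))), S2 := pair(arrow(int, list(arrow(list(list(list(string))), list(list(list(string)))))), tup3(unit, int, list(list(list(string))))), T1 := list(list(list(string))), T2 := arrow(list(list(list(string))), list(list(list(string)))).
MGU = { C := list(list(string)), T := list(arrow(list(list(list(string))), list(list(list(string))))), S2 := pair(arrow(int, list(arrow(list(list(list(string))), list(list(list(string)))))), tup3(unit, int, list(list(list(string))))), T1 := list(list(list(string))), B := list(string), T2 := arrow(list(list(list(string))), list(list(list(string)))), R := list(string), S1 := list(list(list(string))) }, so R := list(string).

list(string)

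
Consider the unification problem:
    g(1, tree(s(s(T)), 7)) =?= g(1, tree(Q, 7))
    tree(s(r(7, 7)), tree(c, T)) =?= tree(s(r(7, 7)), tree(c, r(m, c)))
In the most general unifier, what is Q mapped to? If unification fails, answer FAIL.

Decompose g/2: 1 =?= 1,  tree(s(s(T)), 7) =?= tree(Q, 7).
Delete trivial equation 1 =?= 1.
Decompose tree/2: s(s(T)) =?= Q,  7 =?= 7.
Bind Q := s(s(T)); no other remaining equation mentions Q.
Delete trivial equation 7 =?= 7.
Decompose tree/2: s(r(7, 7)) =?= s(r(7, 7)),  tree(c, T) =?= tree(c, r(m, c)).
Delete trivial equation s(r(7, 7)) =?= s(r(7, 7)).
Decompose tree/2: c =?= c,  T =?= r(m, c).
Delete trivial equation c =?= c.
Bind T := r(m, c). Substituting into the earlier binding gives Q := s(s(r(m, c))).
MGU = { Q := s(s(r(m, c))), T := r(m, c) }, so Q := s(s(r(m, c))).

s(s(r(m, c)))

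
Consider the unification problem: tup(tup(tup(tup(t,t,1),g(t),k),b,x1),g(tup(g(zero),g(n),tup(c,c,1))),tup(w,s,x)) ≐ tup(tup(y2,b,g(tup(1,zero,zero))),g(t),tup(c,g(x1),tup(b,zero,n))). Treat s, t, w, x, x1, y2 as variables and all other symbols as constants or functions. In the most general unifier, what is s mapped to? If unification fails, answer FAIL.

g(g(tup(1,zero,zero)))

Decompose tup/3: tup(tup(tup(t,t,1),g(t),k),b,x1) ≐ tup(y2,b,g(tup(1,zero,zero))),  g(tup(g(zero),g(n),tup(c,c,1))) ≐ g(t),  tup(w,s,x) ≐ tup(c,g(x1),tup(b,zero,n)).
Decompose tup/3: tup(tup(t,t,1),g(t),k) ≐ y2,  b ≐ b,  x1 ≐ g(tup(1,zero,zero)).
Bind y2 := tup(tup(t,t,1),g(t),k); no other remaining equation mentions y2.
Delete trivial equation b ≐ b.
Bind x1 := g(tup(1,zero,zero)); substituting into the one remaining equation that mentions x1 gives: tup(w,s,x) ≐ tup(c,g(g(tup(1,zero,zero))),tup(b,zero,n)).
Decompose g/1: tup(g(zero),g(n),tup(c,c,1)) ≐ t.
Bind t := tup(g(zero),g(n),tup(c,c,1)); no other remaining equation mentions t. Substituting into the earlier binding gives y2 := tup(tup(tup(g(zero),g(n),tup(c,c,1)),tup(g(zero),g(n),tup(c,c,1)),1),g(tup(g(zero),g(n),tup(c,c,1))),k).
Decompose tup/3: w ≐ c,  s ≐ g(g(tup(1,zero,zero))),  x ≐ tup(b,zero,n).
Bind w := c; no other remaining equation mentions w.
Bind s := g(g(tup(1,zero,zero))); no other remaining equation mentions s.
Bind x := tup(b,zero,n).
MGU = { y2 ↦ tup(tup(tup(g(zero),g(n),tup(c,c,1)),tup(g(zero),g(n),tup(c,c,1)),1),g(tup(g(zero),g(n),tup(c,c,1))),k), x1 ↦ g(tup(1,zero,zero)), t ↦ tup(g(zero),g(n),tup(c,c,1)), w ↦ c, s ↦ g(g(tup(1,zero,zero))), x ↦ tup(b,zero,n) }, so s ↦ g(g(tup(1,zero,zero))).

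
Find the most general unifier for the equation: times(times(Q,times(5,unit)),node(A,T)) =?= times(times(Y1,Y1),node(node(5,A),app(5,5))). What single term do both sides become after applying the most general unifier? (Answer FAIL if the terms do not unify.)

FAIL

Decompose times/2: times(Q,times(5,unit)) =?= times(Y1,Y1),  node(A,T) =?= node(node(5,A),app(5,5)).
Decompose times/2: Q =?= Y1,  times(5,unit) =?= Y1.
Bind Q := Y1; no other remaining equation mentions Q.
Bind Y1 := times(5,unit); no other remaining equation mentions Y1. Substituting into the earlier binding gives Q := times(5,unit).
Decompose node/2: A =?= node(5,A),  T =?= app(5,5).
Occurs check fails: A occurs in node(5,A); the equation A =?= node(5,A) has no finite solution.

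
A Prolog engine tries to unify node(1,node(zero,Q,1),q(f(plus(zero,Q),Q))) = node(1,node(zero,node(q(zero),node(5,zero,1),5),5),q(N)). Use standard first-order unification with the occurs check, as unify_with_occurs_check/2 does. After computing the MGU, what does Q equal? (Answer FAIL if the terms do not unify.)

FAIL

Decompose node/3: 1 = 1,  node(zero,Q,1) = node(zero,node(q(zero),node(5,zero,1),5),5),  q(f(plus(zero,Q),Q)) = q(N).
Delete trivial equation 1 = 1.
Decompose node/3: zero = zero,  Q = node(q(zero),node(5,zero,1),5),  1 = 5.
Delete trivial equation zero = zero.
Bind Q := node(q(zero),node(5,zero,1),5); substituting into the one remaining equation that mentions Q gives: q(f(plus(zero,node(q(zero),node(5,zero,1),5)),node(q(zero),node(5,zero,1),5))) = q(N).
Clash: constants 1 and 5 differ; no unifier exists.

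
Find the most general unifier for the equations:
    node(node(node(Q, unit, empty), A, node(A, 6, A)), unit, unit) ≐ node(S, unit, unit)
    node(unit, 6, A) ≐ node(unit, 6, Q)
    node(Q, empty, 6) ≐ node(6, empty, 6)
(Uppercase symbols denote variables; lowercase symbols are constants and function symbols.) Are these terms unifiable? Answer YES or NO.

Decompose node/3: node(node(Q, unit, empty), A, node(A, 6, A)) ≐ S,  unit ≐ unit,  unit ≐ unit.
Bind S := node(node(Q, unit, empty), A, node(A, 6, A)); no other remaining equation mentions S.
Delete trivial equation unit ≐ unit.
Delete trivial equation unit ≐ unit.
Decompose node/3: unit ≐ unit,  6 ≐ 6,  A ≐ Q.
Delete trivial equation unit ≐ unit.
Delete trivial equation 6 ≐ 6.
Bind A := Q; no other remaining equation mentions A. Substituting into the earlier binding gives S := node(node(Q, unit, empty), Q, node(Q, 6, Q)).
Decompose node/3: Q ≐ 6,  empty ≐ empty,  6 ≐ 6.
Bind Q := 6; no other remaining equation mentions Q. Substituting into the earlier bindings gives S := node(node(6, unit, empty), 6, node(6, 6, 6)), A := 6.
Delete trivial equation empty ≐ empty.
Delete trivial equation 6 ≐ 6.
No equations remain and no clash or occurs-check failure arose, so a unifier exists.

YES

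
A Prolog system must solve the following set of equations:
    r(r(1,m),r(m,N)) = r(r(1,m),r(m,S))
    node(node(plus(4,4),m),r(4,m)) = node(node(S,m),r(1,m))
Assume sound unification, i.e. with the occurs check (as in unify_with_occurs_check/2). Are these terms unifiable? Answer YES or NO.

Decompose r/2: r(1,m) = r(1,m),  r(m,N) = r(m,S).
Delete trivial equation r(1,m) = r(1,m).
Decompose r/2: m = m,  N = S.
Delete trivial equation m = m.
Bind N := S; no other remaining equation mentions N.
Decompose node/2: node(plus(4,4),m) = node(S,m),  r(4,m) = r(1,m).
Decompose node/2: plus(4,4) = S,  m = m.
Bind S := plus(4,4); no other remaining equation mentions S. Substituting into the earlier binding gives N := plus(4,4).
Delete trivial equation m = m.
Decompose r/2: 4 = 1,  m = m.
Clash: constants 4 and 1 differ; no unifier exists.

NO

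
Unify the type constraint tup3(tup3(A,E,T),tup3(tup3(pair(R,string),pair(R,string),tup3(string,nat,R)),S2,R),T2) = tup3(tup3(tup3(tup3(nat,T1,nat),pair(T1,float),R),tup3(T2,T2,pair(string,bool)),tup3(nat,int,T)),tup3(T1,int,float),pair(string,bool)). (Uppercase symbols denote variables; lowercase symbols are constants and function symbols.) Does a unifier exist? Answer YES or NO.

Decompose tup3/3: tup3(A,E,T) = tup3(tup3(tup3(nat,T1,nat),pair(T1,float),R),tup3(T2,T2,pair(string,bool)),tup3(nat,int,T)),  tup3(tup3(pair(R,string),pair(R,string),tup3(string,nat,R)),S2,R) = tup3(T1,int,float),  T2 = pair(string,bool).
Decompose tup3/3: A = tup3(tup3(nat,T1,nat),pair(T1,float),R),  E = tup3(T2,T2,pair(string,bool)),  T = tup3(nat,int,T).
Bind A := tup3(tup3(nat,T1,nat),pair(T1,float),R); no other remaining equation mentions A.
Bind E := tup3(T2,T2,pair(string,bool)); no other remaining equation mentions E.
Occurs check fails: T occurs in tup3(nat,int,T); the equation T = tup3(nat,int,T) has no finite solution.

NO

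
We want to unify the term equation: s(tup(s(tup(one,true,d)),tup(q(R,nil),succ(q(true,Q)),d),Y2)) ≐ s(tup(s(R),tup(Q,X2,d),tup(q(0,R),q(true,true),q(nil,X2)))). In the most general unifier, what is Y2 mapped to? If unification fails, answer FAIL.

tup(q(0,tup(one,true,d)),q(true,true),q(nil,succ(q(true,q(tup(one,true,d),nil)))))

Decompose s/1: tup(s(tup(one,true,d)),tup(q(R,nil),succ(q(true,Q)),d),Y2) ≐ tup(s(R),tup(Q,X2,d),tup(q(0,R),q(true,true),q(nil,X2))).
Decompose tup/3: s(tup(one,true,d)) ≐ s(R),  tup(q(R,nil),succ(q(true,Q)),d) ≐ tup(Q,X2,d),  Y2 ≐ tup(q(0,R),q(true,true),q(nil,X2)).
Decompose s/1: tup(one,true,d) ≐ R.
Bind R := tup(one,true,d); substituting into the remaining equations gives: tup(q(tup(one,true,d),nil),succ(q(true,Q)),d) ≐ tup(Q,X2,d),  Y2 ≐ tup(q(0,tup(one,true,d)),q(true,true),q(nil,X2)).
Decompose tup/3: q(tup(one,true,d),nil) ≐ Q,  succ(q(true,Q)) ≐ X2,  d ≐ d.
Bind Q := q(tup(one,true,d),nil); substituting into the one remaining equation that mentions Q gives: succ(q(true,q(tup(one,true,d),nil))) ≐ X2.
Bind X2 := succ(q(true,q(tup(one,true,d),nil))); substituting into the one remaining equation that mentions X2 gives: Y2 ≐ tup(q(0,tup(one,true,d)),q(true,true),q(nil,succ(q(true,q(tup(one,true,d),nil))))).
Delete trivial equation d ≐ d.
Bind Y2 := tup(q(0,tup(one,true,d)),q(true,true),q(nil,succ(q(true,q(tup(one,true,d),nil))))).
MGU = { R -> tup(one,true,d), Q -> q(tup(one,true,d),nil), X2 -> succ(q(true,q(tup(one,true,d),nil))), Y2 -> tup(q(0,tup(one,true,d)),q(true,true),q(nil,succ(q(true,q(tup(one,true,d),nil))))) }, so Y2 -> tup(q(0,tup(one,true,d)),q(true,true),q(nil,succ(q(true,q(tup(one,true,d),nil))))).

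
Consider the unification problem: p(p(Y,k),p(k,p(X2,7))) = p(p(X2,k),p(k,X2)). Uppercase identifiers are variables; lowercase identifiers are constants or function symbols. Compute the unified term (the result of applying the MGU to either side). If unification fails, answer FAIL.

Decompose p/2: p(Y,k) = p(X2,k),  p(k,p(X2,7)) = p(k,X2).
Decompose p/2: Y = X2,  k = k.
Bind Y := X2; no other remaining equation mentions Y.
Delete trivial equation k = k.
Decompose p/2: k = k,  p(X2,7) = X2.
Delete trivial equation k = k.
Occurs check fails: X2 occurs in p(X2,7); the equation X2 = p(X2,7) has no finite solution.

FAIL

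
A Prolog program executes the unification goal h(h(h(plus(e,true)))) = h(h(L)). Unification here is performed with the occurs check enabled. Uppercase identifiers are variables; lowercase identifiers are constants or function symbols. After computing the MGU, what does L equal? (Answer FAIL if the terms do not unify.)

Decompose h/1: h(h(plus(e,true))) = h(L).
Decompose h/1: h(plus(e,true)) = L.
Bind L := h(plus(e,true)).
MGU = { L ↦ h(plus(e,true)) }, so L ↦ h(plus(e,true)).

h(plus(e,true))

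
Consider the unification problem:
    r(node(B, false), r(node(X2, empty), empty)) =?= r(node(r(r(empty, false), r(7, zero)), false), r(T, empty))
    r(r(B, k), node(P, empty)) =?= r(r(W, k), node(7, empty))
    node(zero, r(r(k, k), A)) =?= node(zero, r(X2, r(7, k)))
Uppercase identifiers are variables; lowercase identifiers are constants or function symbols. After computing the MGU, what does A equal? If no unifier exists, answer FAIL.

Decompose r/2: node(B, false) =?= node(r(r(empty, false), r(7, zero)), false),  r(node(X2, empty), empty) =?= r(T, empty).
Decompose node/2: B =?= r(r(empty, false), r(7, zero)),  false =?= false.
Bind B := r(r(empty, false), r(7, zero)); substituting into the one remaining equation that mentions B gives: r(r(r(r(empty, false), r(7, zero)), k), node(P, empty)) =?= r(r(W, k), node(7, empty)).
Delete trivial equation false =?= false.
Decompose r/2: node(X2, empty) =?= T,  empty =?= empty.
Bind T := node(X2, empty); no other remaining equation mentions T.
Delete trivial equation empty =?= empty.
Decompose r/2: r(r(r(empty, false), r(7, zero)), k) =?= r(W, k),  node(P, empty) =?= node(7, empty).
Decompose r/2: r(r(empty, false), r(7, zero)) =?= W,  k =?= k.
Bind W := r(r(empty, false), r(7, zero)); no other remaining equation mentions W.
Delete trivial equation k =?= k.
Decompose node/2: P =?= 7,  empty =?= empty.
Bind P := 7; no other remaining equation mentions P.
Delete trivial equation empty =?= empty.
Decompose node/2: zero =?= zero,  r(r(k, k), A) =?= r(X2, r(7, k)).
Delete trivial equation zero =?= zero.
Decompose r/2: r(k, k) =?= X2,  A =?= r(7, k).
Bind X2 := r(k, k); no other remaining equation mentions X2. Substituting into the earlier binding gives T := node(r(k, k), empty).
Bind A := r(7, k).
MGU = { B := r(r(empty, false), r(7, zero)), T := node(r(k, k), empty), W := r(r(empty, false), r(7, zero)), P := 7, X2 := r(k, k), A := r(7, k) }, so A := r(7, k).

r(7, k)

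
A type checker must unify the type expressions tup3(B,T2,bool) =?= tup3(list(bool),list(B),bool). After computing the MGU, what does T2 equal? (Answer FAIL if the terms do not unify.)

Decompose tup3/3: B =?= list(bool),  T2 =?= list(B),  bool =?= bool.
Bind B := list(bool); substituting into the one remaining equation that mentions B gives: T2 =?= list(list(bool)).
Bind T2 := list(list(bool)); no other remaining equation mentions T2.
Delete trivial equation bool =?= bool.
MGU = { B ↦ list(bool), T2 ↦ list(list(bool)) }, so T2 ↦ list(list(bool)).

list(list(bool))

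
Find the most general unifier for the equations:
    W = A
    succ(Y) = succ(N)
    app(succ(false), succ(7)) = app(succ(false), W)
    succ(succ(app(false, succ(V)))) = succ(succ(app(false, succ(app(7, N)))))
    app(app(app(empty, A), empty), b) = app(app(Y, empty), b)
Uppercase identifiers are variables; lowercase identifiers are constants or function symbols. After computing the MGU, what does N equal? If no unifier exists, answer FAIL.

app(empty, succ(7))

Bind W := A; substituting into the one remaining equation that mentions W gives: app(succ(false), succ(7)) = app(succ(false), A).
Decompose succ/1: Y = N.
Bind Y := N; substituting into the one remaining equation that mentions Y gives: app(app(app(empty, A), empty), b) = app(app(N, empty), b).
Decompose app/2: succ(false) = succ(false),  succ(7) = A.
Delete trivial equation succ(false) = succ(false).
Bind A := succ(7); substituting into the one remaining equation that mentions A gives: app(app(app(empty, succ(7)), empty), b) = app(app(N, empty), b). Substituting into the earlier binding gives W := succ(7).
Decompose succ/1: succ(app(false, succ(V))) = succ(app(false, succ(app(7, N)))).
Decompose succ/1: app(false, succ(V)) = app(false, succ(app(7, N))).
Decompose app/2: false = false,  succ(V) = succ(app(7, N)).
Delete trivial equation false = false.
Decompose succ/1: V = app(7, N).
Bind V := app(7, N); no other remaining equation mentions V.
Decompose app/2: app(app(empty, succ(7)), empty) = app(N, empty),  b = b.
Decompose app/2: app(empty, succ(7)) = N,  empty = empty.
Bind N := app(empty, succ(7)); no other remaining equation mentions N. Substituting into the earlier bindings gives Y := app(empty, succ(7)), V := app(7, app(empty, succ(7))).
Delete trivial equation empty = empty.
Delete trivial equation b = b.
MGU = { W -> succ(7), Y -> app(empty, succ(7)), A -> succ(7), V -> app(7, app(empty, succ(7))), N -> app(empty, succ(7)) }, so N -> app(empty, succ(7)).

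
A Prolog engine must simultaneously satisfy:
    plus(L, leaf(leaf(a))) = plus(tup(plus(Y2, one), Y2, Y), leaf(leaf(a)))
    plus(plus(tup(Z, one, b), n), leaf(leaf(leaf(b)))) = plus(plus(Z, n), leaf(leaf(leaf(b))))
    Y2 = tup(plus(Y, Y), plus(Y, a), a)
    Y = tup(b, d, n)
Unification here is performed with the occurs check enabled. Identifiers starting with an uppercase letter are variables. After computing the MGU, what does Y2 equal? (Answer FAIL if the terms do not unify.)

Decompose plus/2: L = tup(plus(Y2, one), Y2, Y),  leaf(leaf(a)) = leaf(leaf(a)).
Bind L := tup(plus(Y2, one), Y2, Y); no other remaining equation mentions L.
Delete trivial equation leaf(leaf(a)) = leaf(leaf(a)).
Decompose plus/2: plus(tup(Z, one, b), n) = plus(Z, n),  leaf(leaf(leaf(b))) = leaf(leaf(leaf(b))).
Decompose plus/2: tup(Z, one, b) = Z,  n = n.
Occurs check fails: Z occurs in tup(Z, one, b); the equation Z = tup(Z, one, b) has no finite solution.

FAIL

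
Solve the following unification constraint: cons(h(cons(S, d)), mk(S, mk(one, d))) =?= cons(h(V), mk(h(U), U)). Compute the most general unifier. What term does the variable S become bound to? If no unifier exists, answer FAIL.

h(mk(one, d))

Decompose cons/2: h(cons(S, d)) =?= h(V),  mk(S, mk(one, d)) =?= mk(h(U), U).
Decompose h/1: cons(S, d) =?= V.
Bind V := cons(S, d); no other remaining equation mentions V.
Decompose mk/2: S =?= h(U),  mk(one, d) =?= U.
Bind S := h(U); no other remaining equation mentions S. Substituting into the earlier binding gives V := cons(h(U), d).
Bind U := mk(one, d). Substituting into the earlier bindings gives V := cons(h(mk(one, d)), d), S := h(mk(one, d)).
MGU = { V := cons(h(mk(one, d)), d), S := h(mk(one, d)), U := mk(one, d) }, so S := h(mk(one, d)).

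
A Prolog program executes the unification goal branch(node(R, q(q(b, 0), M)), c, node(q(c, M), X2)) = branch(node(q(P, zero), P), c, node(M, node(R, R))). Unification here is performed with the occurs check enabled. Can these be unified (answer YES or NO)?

Decompose branch/3: node(R, q(q(b, 0), M)) = node(q(P, zero), P),  c = c,  node(q(c, M), X2) = node(M, node(R, R)).
Decompose node/2: R = q(P, zero),  q(q(b, 0), M) = P.
Bind R := q(P, zero); substituting into the one remaining equation that mentions R gives: node(q(c, M), X2) = node(M, node(q(P, zero), q(P, zero))).
Bind P := q(q(b, 0), M); substituting into the one remaining equation that mentions P gives: node(q(c, M), X2) = node(M, node(q(q(q(b, 0), M), zero), q(q(q(b, 0), M), zero))). Substituting into the earlier binding gives R := q(q(q(b, 0), M), zero).
Delete trivial equation c = c.
Decompose node/2: q(c, M) = M,  X2 = node(q(q(q(b, 0), M), zero), q(q(q(b, 0), M), zero)).
Occurs check fails: M occurs in q(c, M); the equation M = q(c, M) has no finite solution.

NO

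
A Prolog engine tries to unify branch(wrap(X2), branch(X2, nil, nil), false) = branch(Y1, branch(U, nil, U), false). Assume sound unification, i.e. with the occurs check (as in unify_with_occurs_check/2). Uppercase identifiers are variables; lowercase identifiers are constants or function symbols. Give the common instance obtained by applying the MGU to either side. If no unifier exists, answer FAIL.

branch(wrap(nil), branch(nil, nil, nil), false)

Decompose branch/3: wrap(X2) = Y1,  branch(X2, nil, nil) = branch(U, nil, U),  false = false.
Bind Y1 := wrap(X2); no other remaining equation mentions Y1.
Decompose branch/3: X2 = U,  nil = nil,  nil = U.
Bind X2 := U; no other remaining equation mentions X2. Substituting into the earlier binding gives Y1 := wrap(U).
Delete trivial equation nil = nil.
Bind U := nil; no other remaining equation mentions U. Substituting into the earlier bindings gives Y1 := wrap(nil), X2 := nil.
Delete trivial equation false = false.
Applying the MGU to either side gives branch(wrap(nil), branch(nil, nil, nil), false).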